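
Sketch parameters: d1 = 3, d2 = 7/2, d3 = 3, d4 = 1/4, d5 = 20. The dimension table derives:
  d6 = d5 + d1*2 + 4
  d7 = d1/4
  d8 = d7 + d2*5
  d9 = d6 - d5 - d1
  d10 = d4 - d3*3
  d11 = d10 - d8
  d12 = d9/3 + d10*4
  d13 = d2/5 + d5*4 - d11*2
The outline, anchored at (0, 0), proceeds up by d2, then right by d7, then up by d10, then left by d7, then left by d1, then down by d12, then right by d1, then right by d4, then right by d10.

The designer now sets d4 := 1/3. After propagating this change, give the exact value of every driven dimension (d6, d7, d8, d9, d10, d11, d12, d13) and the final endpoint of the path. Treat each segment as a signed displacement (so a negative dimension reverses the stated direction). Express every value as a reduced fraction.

Apply edit: d4 := 1/3
  d6 = d5 + d1*2 + 4 = 30
  d7 = d1/4 = 3/4
  d8 = d7 + d2*5 = 73/4
  d9 = d6 - d5 - d1 = 7
  d10 = d4 - d3*3 = -26/3
  d11 = d10 - d8 = -323/12
  d12 = d9/3 + d10*4 = -97/3
  d13 = d2/5 + d5*4 - d11*2 = 2018/15
Walk from origin (0, 0):
  seg 1: up by d2 = 7/2 → (0, 7/2)
  seg 2: right by d7 = 3/4 → (3/4, 7/2)
  seg 3: up by d10 = -26/3 → (3/4, -31/6)
  seg 4: left by d7 = 3/4 → (0, -31/6)
  seg 5: left by d1 = 3 → (-3, -31/6)
  seg 6: down by d12 = -97/3 → (-3, 163/6)
  seg 7: right by d1 = 3 → (0, 163/6)
  seg 8: right by d4 = 1/3 → (1/3, 163/6)
  seg 9: right by d10 = -26/3 → (-25/3, 163/6)

d6 = 30
d7 = 3/4
d8 = 73/4
d9 = 7
d10 = -26/3
d11 = -323/12
d12 = -97/3
d13 = 2018/15
endpoint = (-25/3, 163/6)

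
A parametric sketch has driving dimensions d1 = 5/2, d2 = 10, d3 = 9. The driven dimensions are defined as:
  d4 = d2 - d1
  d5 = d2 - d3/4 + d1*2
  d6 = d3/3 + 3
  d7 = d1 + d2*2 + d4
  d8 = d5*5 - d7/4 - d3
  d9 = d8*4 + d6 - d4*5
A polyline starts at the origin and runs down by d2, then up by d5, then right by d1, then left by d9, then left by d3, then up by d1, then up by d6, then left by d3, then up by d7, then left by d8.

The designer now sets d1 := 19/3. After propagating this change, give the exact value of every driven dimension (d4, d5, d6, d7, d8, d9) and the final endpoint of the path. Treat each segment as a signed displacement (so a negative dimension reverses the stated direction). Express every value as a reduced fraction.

Apply edit: d1 := 19/3
  d4 = d2 - d1 = 11/3
  d5 = d2 - d3/4 + d1*2 = 245/12
  d6 = d3/3 + 3 = 6
  d7 = d1 + d2*2 + d4 = 30
  d8 = d5*5 - d7/4 - d3 = 1027/12
  d9 = d8*4 + d6 - d4*5 = 330
Walk from origin (0, 0):
  seg 1: down by d2 = 10 → (0, -10)
  seg 2: up by d5 = 245/12 → (0, 125/12)
  seg 3: right by d1 = 19/3 → (19/3, 125/12)
  seg 4: left by d9 = 330 → (-971/3, 125/12)
  seg 5: left by d3 = 9 → (-998/3, 125/12)
  seg 6: up by d1 = 19/3 → (-998/3, 67/4)
  seg 7: up by d6 = 6 → (-998/3, 91/4)
  seg 8: left by d3 = 9 → (-1025/3, 91/4)
  seg 9: up by d7 = 30 → (-1025/3, 211/4)
  seg 10: left by d8 = 1027/12 → (-1709/4, 211/4)

d4 = 11/3
d5 = 245/12
d6 = 6
d7 = 30
d8 = 1027/12
d9 = 330
endpoint = (-1709/4, 211/4)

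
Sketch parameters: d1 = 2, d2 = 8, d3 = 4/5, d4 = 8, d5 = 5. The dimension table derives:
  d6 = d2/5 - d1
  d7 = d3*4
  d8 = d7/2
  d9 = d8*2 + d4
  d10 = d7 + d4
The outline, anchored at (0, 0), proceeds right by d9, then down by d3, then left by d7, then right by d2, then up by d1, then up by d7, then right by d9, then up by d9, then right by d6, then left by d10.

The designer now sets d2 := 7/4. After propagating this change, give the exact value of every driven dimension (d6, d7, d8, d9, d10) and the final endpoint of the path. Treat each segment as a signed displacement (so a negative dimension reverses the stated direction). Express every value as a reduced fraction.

d6 = -33/20
d7 = 16/5
d8 = 8/5
d9 = 56/5
d10 = 56/5
endpoint = (81/10, 78/5)

Apply edit: d2 := 7/4
  d6 = d2/5 - d1 = -33/20
  d7 = d3*4 = 16/5
  d8 = d7/2 = 8/5
  d9 = d8*2 + d4 = 56/5
  d10 = d7 + d4 = 56/5
Walk from origin (0, 0):
  seg 1: right by d9 = 56/5 → (56/5, 0)
  seg 2: down by d3 = 4/5 → (56/5, -4/5)
  seg 3: left by d7 = 16/5 → (8, -4/5)
  seg 4: right by d2 = 7/4 → (39/4, -4/5)
  seg 5: up by d1 = 2 → (39/4, 6/5)
  seg 6: up by d7 = 16/5 → (39/4, 22/5)
  seg 7: right by d9 = 56/5 → (419/20, 22/5)
  seg 8: up by d9 = 56/5 → (419/20, 78/5)
  seg 9: right by d6 = -33/20 → (193/10, 78/5)
  seg 10: left by d10 = 56/5 → (81/10, 78/5)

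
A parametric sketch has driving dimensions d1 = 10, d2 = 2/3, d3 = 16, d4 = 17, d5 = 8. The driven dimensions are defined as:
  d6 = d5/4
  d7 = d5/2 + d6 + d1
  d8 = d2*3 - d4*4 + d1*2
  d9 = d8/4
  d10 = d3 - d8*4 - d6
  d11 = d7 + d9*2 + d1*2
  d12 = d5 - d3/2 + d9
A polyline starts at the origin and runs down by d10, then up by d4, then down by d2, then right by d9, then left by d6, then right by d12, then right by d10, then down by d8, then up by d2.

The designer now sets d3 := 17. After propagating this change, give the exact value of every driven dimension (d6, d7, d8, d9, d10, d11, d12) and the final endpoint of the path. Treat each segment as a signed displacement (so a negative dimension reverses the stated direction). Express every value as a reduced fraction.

Apply edit: d3 := 17
  d6 = d5/4 = 2
  d7 = d5/2 + d6 + d1 = 16
  d8 = d2*3 - d4*4 + d1*2 = -46
  d9 = d8/4 = -23/2
  d10 = d3 - d8*4 - d6 = 199
  d11 = d7 + d9*2 + d1*2 = 13
  d12 = d5 - d3/2 + d9 = -12
Walk from origin (0, 0):
  seg 1: down by d10 = 199 → (0, -199)
  seg 2: up by d4 = 17 → (0, -182)
  seg 3: down by d2 = 2/3 → (0, -548/3)
  seg 4: right by d9 = -23/2 → (-23/2, -548/3)
  seg 5: left by d6 = 2 → (-27/2, -548/3)
  seg 6: right by d12 = -12 → (-51/2, -548/3)
  seg 7: right by d10 = 199 → (347/2, -548/3)
  seg 8: down by d8 = -46 → (347/2, -410/3)
  seg 9: up by d2 = 2/3 → (347/2, -136)

d6 = 2
d7 = 16
d8 = -46
d9 = -23/2
d10 = 199
d11 = 13
d12 = -12
endpoint = (347/2, -136)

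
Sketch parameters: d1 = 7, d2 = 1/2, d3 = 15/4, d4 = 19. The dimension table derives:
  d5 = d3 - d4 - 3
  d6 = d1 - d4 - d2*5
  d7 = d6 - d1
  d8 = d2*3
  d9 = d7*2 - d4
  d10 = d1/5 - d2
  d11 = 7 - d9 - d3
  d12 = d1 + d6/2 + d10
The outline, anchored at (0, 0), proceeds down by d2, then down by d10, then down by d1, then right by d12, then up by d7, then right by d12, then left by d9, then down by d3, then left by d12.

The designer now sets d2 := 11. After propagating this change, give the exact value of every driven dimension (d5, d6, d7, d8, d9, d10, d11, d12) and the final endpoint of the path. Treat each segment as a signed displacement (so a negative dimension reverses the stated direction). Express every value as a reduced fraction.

d5 = -73/4
d6 = -67
d7 = -74
d8 = 33
d9 = -167
d10 = -48/5
d11 = 681/4
d12 = -361/10
endpoint = (1309/10, -1723/20)

Apply edit: d2 := 11
  d5 = d3 - d4 - 3 = -73/4
  d6 = d1 - d4 - d2*5 = -67
  d7 = d6 - d1 = -74
  d8 = d2*3 = 33
  d9 = d7*2 - d4 = -167
  d10 = d1/5 - d2 = -48/5
  d11 = 7 - d9 - d3 = 681/4
  d12 = d1 + d6/2 + d10 = -361/10
Walk from origin (0, 0):
  seg 1: down by d2 = 11 → (0, -11)
  seg 2: down by d10 = -48/5 → (0, -7/5)
  seg 3: down by d1 = 7 → (0, -42/5)
  seg 4: right by d12 = -361/10 → (-361/10, -42/5)
  seg 5: up by d7 = -74 → (-361/10, -412/5)
  seg 6: right by d12 = -361/10 → (-361/5, -412/5)
  seg 7: left by d9 = -167 → (474/5, -412/5)
  seg 8: down by d3 = 15/4 → (474/5, -1723/20)
  seg 9: left by d12 = -361/10 → (1309/10, -1723/20)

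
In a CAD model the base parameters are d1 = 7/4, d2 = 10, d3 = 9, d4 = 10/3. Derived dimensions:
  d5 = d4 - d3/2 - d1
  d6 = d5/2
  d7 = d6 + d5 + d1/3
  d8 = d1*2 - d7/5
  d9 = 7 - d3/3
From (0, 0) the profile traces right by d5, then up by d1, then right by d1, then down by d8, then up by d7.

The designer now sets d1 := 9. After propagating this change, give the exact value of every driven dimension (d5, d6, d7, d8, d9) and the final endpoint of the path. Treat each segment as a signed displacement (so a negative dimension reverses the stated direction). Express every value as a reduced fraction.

Apply edit: d1 := 9
  d5 = d4 - d3/2 - d1 = -61/6
  d6 = d5/2 = -61/12
  d7 = d6 + d5 + d1/3 = -49/4
  d8 = d1*2 - d7/5 = 409/20
  d9 = 7 - d3/3 = 4
Walk from origin (0, 0):
  seg 1: right by d5 = -61/6 → (-61/6, 0)
  seg 2: up by d1 = 9 → (-61/6, 9)
  seg 3: right by d1 = 9 → (-7/6, 9)
  seg 4: down by d8 = 409/20 → (-7/6, -229/20)
  seg 5: up by d7 = -49/4 → (-7/6, -237/10)

d5 = -61/6
d6 = -61/12
d7 = -49/4
d8 = 409/20
d9 = 4
endpoint = (-7/6, -237/10)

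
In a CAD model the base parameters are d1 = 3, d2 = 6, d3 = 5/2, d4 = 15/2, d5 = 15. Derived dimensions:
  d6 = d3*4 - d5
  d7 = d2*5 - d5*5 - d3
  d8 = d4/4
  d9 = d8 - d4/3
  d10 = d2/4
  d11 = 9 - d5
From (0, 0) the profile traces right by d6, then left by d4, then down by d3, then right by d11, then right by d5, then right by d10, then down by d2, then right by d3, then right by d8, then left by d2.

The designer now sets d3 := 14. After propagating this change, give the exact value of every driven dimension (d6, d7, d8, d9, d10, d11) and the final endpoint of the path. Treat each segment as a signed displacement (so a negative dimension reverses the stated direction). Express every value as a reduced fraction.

Apply edit: d3 := 14
  d6 = d3*4 - d5 = 41
  d7 = d2*5 - d5*5 - d3 = -59
  d8 = d4/4 = 15/8
  d9 = d8 - d4/3 = -5/8
  d10 = d2/4 = 3/2
  d11 = 9 - d5 = -6
Walk from origin (0, 0):
  seg 1: right by d6 = 41 → (41, 0)
  seg 2: left by d4 = 15/2 → (67/2, 0)
  seg 3: down by d3 = 14 → (67/2, -14)
  seg 4: right by d11 = -6 → (55/2, -14)
  seg 5: right by d5 = 15 → (85/2, -14)
  seg 6: right by d10 = 3/2 → (44, -14)
  seg 7: down by d2 = 6 → (44, -20)
  seg 8: right by d3 = 14 → (58, -20)
  seg 9: right by d8 = 15/8 → (479/8, -20)
  seg 10: left by d2 = 6 → (431/8, -20)

d6 = 41
d7 = -59
d8 = 15/8
d9 = -5/8
d10 = 3/2
d11 = -6
endpoint = (431/8, -20)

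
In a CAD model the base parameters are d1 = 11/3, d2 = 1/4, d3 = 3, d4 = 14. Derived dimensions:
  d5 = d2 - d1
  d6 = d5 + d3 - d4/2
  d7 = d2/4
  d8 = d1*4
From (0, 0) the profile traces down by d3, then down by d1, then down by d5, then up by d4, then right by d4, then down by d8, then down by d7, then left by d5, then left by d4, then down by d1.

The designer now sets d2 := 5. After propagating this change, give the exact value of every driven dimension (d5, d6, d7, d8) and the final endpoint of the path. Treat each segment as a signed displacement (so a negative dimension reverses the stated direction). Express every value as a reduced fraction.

d5 = 4/3
d6 = -8/3
d7 = 5/4
d8 = 44/3
endpoint = (-4/3, -163/12)

Apply edit: d2 := 5
  d5 = d2 - d1 = 4/3
  d6 = d5 + d3 - d4/2 = -8/3
  d7 = d2/4 = 5/4
  d8 = d1*4 = 44/3
Walk from origin (0, 0):
  seg 1: down by d3 = 3 → (0, -3)
  seg 2: down by d1 = 11/3 → (0, -20/3)
  seg 3: down by d5 = 4/3 → (0, -8)
  seg 4: up by d4 = 14 → (0, 6)
  seg 5: right by d4 = 14 → (14, 6)
  seg 6: down by d8 = 44/3 → (14, -26/3)
  seg 7: down by d7 = 5/4 → (14, -119/12)
  seg 8: left by d5 = 4/3 → (38/3, -119/12)
  seg 9: left by d4 = 14 → (-4/3, -119/12)
  seg 10: down by d1 = 11/3 → (-4/3, -163/12)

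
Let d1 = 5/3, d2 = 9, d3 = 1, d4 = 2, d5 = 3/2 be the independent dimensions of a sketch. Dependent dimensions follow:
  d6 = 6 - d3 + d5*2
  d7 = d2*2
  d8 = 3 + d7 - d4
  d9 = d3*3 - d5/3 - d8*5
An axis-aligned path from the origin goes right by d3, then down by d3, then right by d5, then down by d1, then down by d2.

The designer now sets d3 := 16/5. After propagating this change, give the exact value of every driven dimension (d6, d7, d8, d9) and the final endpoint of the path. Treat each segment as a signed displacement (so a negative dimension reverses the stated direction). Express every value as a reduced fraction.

Apply edit: d3 := 16/5
  d6 = 6 - d3 + d5*2 = 29/5
  d7 = d2*2 = 18
  d8 = 3 + d7 - d4 = 19
  d9 = d3*3 - d5/3 - d8*5 = -859/10
Walk from origin (0, 0):
  seg 1: right by d3 = 16/5 → (16/5, 0)
  seg 2: down by d3 = 16/5 → (16/5, -16/5)
  seg 3: right by d5 = 3/2 → (47/10, -16/5)
  seg 4: down by d1 = 5/3 → (47/10, -73/15)
  seg 5: down by d2 = 9 → (47/10, -208/15)

d6 = 29/5
d7 = 18
d8 = 19
d9 = -859/10
endpoint = (47/10, -208/15)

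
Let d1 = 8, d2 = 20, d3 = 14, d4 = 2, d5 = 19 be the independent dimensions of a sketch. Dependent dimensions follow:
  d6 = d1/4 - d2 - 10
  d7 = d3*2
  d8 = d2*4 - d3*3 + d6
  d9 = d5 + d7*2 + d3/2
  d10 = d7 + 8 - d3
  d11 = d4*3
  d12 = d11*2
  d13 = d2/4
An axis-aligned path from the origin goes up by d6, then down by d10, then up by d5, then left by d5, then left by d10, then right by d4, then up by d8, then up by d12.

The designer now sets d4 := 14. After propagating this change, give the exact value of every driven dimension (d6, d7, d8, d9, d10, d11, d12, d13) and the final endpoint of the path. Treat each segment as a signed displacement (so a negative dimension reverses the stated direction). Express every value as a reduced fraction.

Apply edit: d4 := 14
  d6 = d1/4 - d2 - 10 = -28
  d7 = d3*2 = 28
  d8 = d2*4 - d3*3 + d6 = 10
  d9 = d5 + d7*2 + d3/2 = 82
  d10 = d7 + 8 - d3 = 22
  d11 = d4*3 = 42
  d12 = d11*2 = 84
  d13 = d2/4 = 5
Walk from origin (0, 0):
  seg 1: up by d6 = -28 → (0, -28)
  seg 2: down by d10 = 22 → (0, -50)
  seg 3: up by d5 = 19 → (0, -31)
  seg 4: left by d5 = 19 → (-19, -31)
  seg 5: left by d10 = 22 → (-41, -31)
  seg 6: right by d4 = 14 → (-27, -31)
  seg 7: up by d8 = 10 → (-27, -21)
  seg 8: up by d12 = 84 → (-27, 63)

d6 = -28
d7 = 28
d8 = 10
d9 = 82
d10 = 22
d11 = 42
d12 = 84
d13 = 5
endpoint = (-27, 63)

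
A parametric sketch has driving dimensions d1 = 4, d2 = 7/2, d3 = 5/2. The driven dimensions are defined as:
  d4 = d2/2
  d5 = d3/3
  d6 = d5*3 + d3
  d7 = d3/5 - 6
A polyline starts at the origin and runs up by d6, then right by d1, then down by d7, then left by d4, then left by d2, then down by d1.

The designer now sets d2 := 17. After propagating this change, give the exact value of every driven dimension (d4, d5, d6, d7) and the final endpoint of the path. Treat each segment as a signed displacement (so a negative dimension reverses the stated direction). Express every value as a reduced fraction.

Apply edit: d2 := 17
  d4 = d2/2 = 17/2
  d5 = d3/3 = 5/6
  d6 = d5*3 + d3 = 5
  d7 = d3/5 - 6 = -11/2
Walk from origin (0, 0):
  seg 1: up by d6 = 5 → (0, 5)
  seg 2: right by d1 = 4 → (4, 5)
  seg 3: down by d7 = -11/2 → (4, 21/2)
  seg 4: left by d4 = 17/2 → (-9/2, 21/2)
  seg 5: left by d2 = 17 → (-43/2, 21/2)
  seg 6: down by d1 = 4 → (-43/2, 13/2)

d4 = 17/2
d5 = 5/6
d6 = 5
d7 = -11/2
endpoint = (-43/2, 13/2)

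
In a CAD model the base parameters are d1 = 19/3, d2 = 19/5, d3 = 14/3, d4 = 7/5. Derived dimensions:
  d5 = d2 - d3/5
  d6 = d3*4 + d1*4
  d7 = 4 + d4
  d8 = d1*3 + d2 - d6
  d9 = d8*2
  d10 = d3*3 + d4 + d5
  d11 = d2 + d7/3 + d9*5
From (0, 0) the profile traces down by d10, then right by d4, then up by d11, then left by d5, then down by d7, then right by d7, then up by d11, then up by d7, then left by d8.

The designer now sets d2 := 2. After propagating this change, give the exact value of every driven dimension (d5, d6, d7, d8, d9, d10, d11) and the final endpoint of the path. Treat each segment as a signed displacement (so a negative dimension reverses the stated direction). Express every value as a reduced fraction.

d5 = 16/15
d6 = 44
d7 = 27/5
d8 = -23
d9 = -46
d10 = 247/15
d11 = -1131/5
endpoint = (431/15, -7033/15)

Apply edit: d2 := 2
  d5 = d2 - d3/5 = 16/15
  d6 = d3*4 + d1*4 = 44
  d7 = 4 + d4 = 27/5
  d8 = d1*3 + d2 - d6 = -23
  d9 = d8*2 = -46
  d10 = d3*3 + d4 + d5 = 247/15
  d11 = d2 + d7/3 + d9*5 = -1131/5
Walk from origin (0, 0):
  seg 1: down by d10 = 247/15 → (0, -247/15)
  seg 2: right by d4 = 7/5 → (7/5, -247/15)
  seg 3: up by d11 = -1131/5 → (7/5, -728/3)
  seg 4: left by d5 = 16/15 → (1/3, -728/3)
  seg 5: down by d7 = 27/5 → (1/3, -3721/15)
  seg 6: right by d7 = 27/5 → (86/15, -3721/15)
  seg 7: up by d11 = -1131/5 → (86/15, -7114/15)
  seg 8: up by d7 = 27/5 → (86/15, -7033/15)
  seg 9: left by d8 = -23 → (431/15, -7033/15)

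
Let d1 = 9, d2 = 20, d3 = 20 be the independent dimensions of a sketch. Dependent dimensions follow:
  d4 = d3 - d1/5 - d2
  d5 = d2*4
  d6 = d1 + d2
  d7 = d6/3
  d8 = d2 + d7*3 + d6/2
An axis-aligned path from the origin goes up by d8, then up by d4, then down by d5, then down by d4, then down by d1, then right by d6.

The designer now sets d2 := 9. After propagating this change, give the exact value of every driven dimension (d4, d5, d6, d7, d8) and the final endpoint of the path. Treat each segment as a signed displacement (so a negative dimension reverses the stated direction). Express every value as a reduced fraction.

Apply edit: d2 := 9
  d4 = d3 - d1/5 - d2 = 46/5
  d5 = d2*4 = 36
  d6 = d1 + d2 = 18
  d7 = d6/3 = 6
  d8 = d2 + d7*3 + d6/2 = 36
Walk from origin (0, 0):
  seg 1: up by d8 = 36 → (0, 36)
  seg 2: up by d4 = 46/5 → (0, 226/5)
  seg 3: down by d5 = 36 → (0, 46/5)
  seg 4: down by d4 = 46/5 → (0, 0)
  seg 5: down by d1 = 9 → (0, -9)
  seg 6: right by d6 = 18 → (18, -9)

d4 = 46/5
d5 = 36
d6 = 18
d7 = 6
d8 = 36
endpoint = (18, -9)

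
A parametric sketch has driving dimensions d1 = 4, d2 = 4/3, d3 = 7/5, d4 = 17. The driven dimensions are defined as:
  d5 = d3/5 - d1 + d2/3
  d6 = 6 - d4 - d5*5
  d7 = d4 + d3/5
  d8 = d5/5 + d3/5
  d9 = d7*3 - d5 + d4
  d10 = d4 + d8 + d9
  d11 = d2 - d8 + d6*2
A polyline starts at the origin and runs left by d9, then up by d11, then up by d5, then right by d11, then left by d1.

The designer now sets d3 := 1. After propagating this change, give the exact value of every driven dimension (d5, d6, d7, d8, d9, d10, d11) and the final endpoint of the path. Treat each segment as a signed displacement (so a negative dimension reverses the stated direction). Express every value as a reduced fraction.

Apply edit: d3 := 1
  d5 = d3/5 - d1 + d2/3 = -151/45
  d6 = 6 - d4 - d5*5 = 52/9
  d7 = d4 + d3/5 = 86/5
  d8 = d5/5 + d3/5 = -106/225
  d9 = d7*3 - d5 + d4 = 3238/45
  d10 = d4 + d8 + d9 = 19909/225
  d11 = d2 - d8 + d6*2 = 334/25
Walk from origin (0, 0):
  seg 1: left by d9 = 3238/45 → (-3238/45, 0)
  seg 2: up by d11 = 334/25 → (-3238/45, 334/25)
  seg 3: up by d5 = -151/45 → (-3238/45, 2251/225)
  seg 4: right by d11 = 334/25 → (-13184/225, 2251/225)
  seg 5: left by d1 = 4 → (-14084/225, 2251/225)

d5 = -151/45
d6 = 52/9
d7 = 86/5
d8 = -106/225
d9 = 3238/45
d10 = 19909/225
d11 = 334/25
endpoint = (-14084/225, 2251/225)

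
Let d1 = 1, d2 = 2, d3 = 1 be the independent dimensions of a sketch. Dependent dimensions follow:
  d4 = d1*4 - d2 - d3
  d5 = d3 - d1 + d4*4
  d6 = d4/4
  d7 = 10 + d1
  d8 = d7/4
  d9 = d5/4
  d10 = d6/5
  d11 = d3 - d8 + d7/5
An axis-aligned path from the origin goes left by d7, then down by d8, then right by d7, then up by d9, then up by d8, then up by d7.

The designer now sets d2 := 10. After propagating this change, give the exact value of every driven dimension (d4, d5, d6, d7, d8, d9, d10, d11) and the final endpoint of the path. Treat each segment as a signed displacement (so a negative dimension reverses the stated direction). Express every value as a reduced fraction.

Apply edit: d2 := 10
  d4 = d1*4 - d2 - d3 = -7
  d5 = d3 - d1 + d4*4 = -28
  d6 = d4/4 = -7/4
  d7 = 10 + d1 = 11
  d8 = d7/4 = 11/4
  d9 = d5/4 = -7
  d10 = d6/5 = -7/20
  d11 = d3 - d8 + d7/5 = 9/20
Walk from origin (0, 0):
  seg 1: left by d7 = 11 → (-11, 0)
  seg 2: down by d8 = 11/4 → (-11, -11/4)
  seg 3: right by d7 = 11 → (0, -11/4)
  seg 4: up by d9 = -7 → (0, -39/4)
  seg 5: up by d8 = 11/4 → (0, -7)
  seg 6: up by d7 = 11 → (0, 4)

d4 = -7
d5 = -28
d6 = -7/4
d7 = 11
d8 = 11/4
d9 = -7
d10 = -7/20
d11 = 9/20
endpoint = (0, 4)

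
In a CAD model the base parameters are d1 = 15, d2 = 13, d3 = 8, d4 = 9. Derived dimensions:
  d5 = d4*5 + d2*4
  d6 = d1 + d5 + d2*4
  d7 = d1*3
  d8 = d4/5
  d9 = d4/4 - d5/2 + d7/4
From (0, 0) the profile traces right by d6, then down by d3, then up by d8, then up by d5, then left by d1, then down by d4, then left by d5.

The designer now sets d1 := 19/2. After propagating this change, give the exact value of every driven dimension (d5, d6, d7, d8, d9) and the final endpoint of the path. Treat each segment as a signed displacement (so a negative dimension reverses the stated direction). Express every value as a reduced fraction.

Apply edit: d1 := 19/2
  d5 = d4*5 + d2*4 = 97
  d6 = d1 + d5 + d2*4 = 317/2
  d7 = d1*3 = 57/2
  d8 = d4/5 = 9/5
  d9 = d4/4 - d5/2 + d7/4 = -313/8
Walk from origin (0, 0):
  seg 1: right by d6 = 317/2 → (317/2, 0)
  seg 2: down by d3 = 8 → (317/2, -8)
  seg 3: up by d8 = 9/5 → (317/2, -31/5)
  seg 4: up by d5 = 97 → (317/2, 454/5)
  seg 5: left by d1 = 19/2 → (149, 454/5)
  seg 6: down by d4 = 9 → (149, 409/5)
  seg 7: left by d5 = 97 → (52, 409/5)

d5 = 97
d6 = 317/2
d7 = 57/2
d8 = 9/5
d9 = -313/8
endpoint = (52, 409/5)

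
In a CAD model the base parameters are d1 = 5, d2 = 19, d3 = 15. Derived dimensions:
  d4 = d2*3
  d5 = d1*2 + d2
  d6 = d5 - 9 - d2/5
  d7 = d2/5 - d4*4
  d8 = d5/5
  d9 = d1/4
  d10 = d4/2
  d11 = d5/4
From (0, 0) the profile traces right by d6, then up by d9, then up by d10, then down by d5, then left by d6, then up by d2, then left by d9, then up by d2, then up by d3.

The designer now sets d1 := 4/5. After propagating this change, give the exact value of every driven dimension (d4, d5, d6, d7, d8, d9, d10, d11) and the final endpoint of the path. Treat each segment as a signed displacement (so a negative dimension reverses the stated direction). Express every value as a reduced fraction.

d4 = 57
d5 = 103/5
d6 = 39/5
d7 = -1121/5
d8 = 103/25
d9 = 1/5
d10 = 57/2
d11 = 103/20
endpoint = (-1/5, 611/10)

Apply edit: d1 := 4/5
  d4 = d2*3 = 57
  d5 = d1*2 + d2 = 103/5
  d6 = d5 - 9 - d2/5 = 39/5
  d7 = d2/5 - d4*4 = -1121/5
  d8 = d5/5 = 103/25
  d9 = d1/4 = 1/5
  d10 = d4/2 = 57/2
  d11 = d5/4 = 103/20
Walk from origin (0, 0):
  seg 1: right by d6 = 39/5 → (39/5, 0)
  seg 2: up by d9 = 1/5 → (39/5, 1/5)
  seg 3: up by d10 = 57/2 → (39/5, 287/10)
  seg 4: down by d5 = 103/5 → (39/5, 81/10)
  seg 5: left by d6 = 39/5 → (0, 81/10)
  seg 6: up by d2 = 19 → (0, 271/10)
  seg 7: left by d9 = 1/5 → (-1/5, 271/10)
  seg 8: up by d2 = 19 → (-1/5, 461/10)
  seg 9: up by d3 = 15 → (-1/5, 611/10)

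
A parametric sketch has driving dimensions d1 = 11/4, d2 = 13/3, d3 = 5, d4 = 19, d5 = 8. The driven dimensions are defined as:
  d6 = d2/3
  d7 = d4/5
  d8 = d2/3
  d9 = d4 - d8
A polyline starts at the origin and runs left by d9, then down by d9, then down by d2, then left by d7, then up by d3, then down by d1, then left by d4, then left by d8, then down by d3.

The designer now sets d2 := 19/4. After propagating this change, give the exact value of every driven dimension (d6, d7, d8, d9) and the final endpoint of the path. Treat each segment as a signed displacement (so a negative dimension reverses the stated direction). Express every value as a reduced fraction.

d6 = 19/12
d7 = 19/5
d8 = 19/12
d9 = 209/12
endpoint = (-209/5, -299/12)

Apply edit: d2 := 19/4
  d6 = d2/3 = 19/12
  d7 = d4/5 = 19/5
  d8 = d2/3 = 19/12
  d9 = d4 - d8 = 209/12
Walk from origin (0, 0):
  seg 1: left by d9 = 209/12 → (-209/12, 0)
  seg 2: down by d9 = 209/12 → (-209/12, -209/12)
  seg 3: down by d2 = 19/4 → (-209/12, -133/6)
  seg 4: left by d7 = 19/5 → (-1273/60, -133/6)
  seg 5: up by d3 = 5 → (-1273/60, -103/6)
  seg 6: down by d1 = 11/4 → (-1273/60, -239/12)
  seg 7: left by d4 = 19 → (-2413/60, -239/12)
  seg 8: left by d8 = 19/12 → (-209/5, -239/12)
  seg 9: down by d3 = 5 → (-209/5, -299/12)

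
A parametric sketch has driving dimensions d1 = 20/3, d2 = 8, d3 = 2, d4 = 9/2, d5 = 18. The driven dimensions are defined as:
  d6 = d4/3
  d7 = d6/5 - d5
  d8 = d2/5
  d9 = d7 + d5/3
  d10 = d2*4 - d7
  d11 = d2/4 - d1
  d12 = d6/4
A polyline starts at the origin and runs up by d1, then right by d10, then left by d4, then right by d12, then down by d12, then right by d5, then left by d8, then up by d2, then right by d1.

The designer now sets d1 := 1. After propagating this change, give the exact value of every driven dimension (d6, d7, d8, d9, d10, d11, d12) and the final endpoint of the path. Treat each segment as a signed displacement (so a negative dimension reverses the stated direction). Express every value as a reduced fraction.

Apply edit: d1 := 1
  d6 = d4/3 = 3/2
  d7 = d6/5 - d5 = -177/10
  d8 = d2/5 = 8/5
  d9 = d7 + d5/3 = -117/10
  d10 = d2*4 - d7 = 497/10
  d11 = d2/4 - d1 = 1
  d12 = d6/4 = 3/8
Walk from origin (0, 0):
  seg 1: up by d1 = 1 → (0, 1)
  seg 2: right by d10 = 497/10 → (497/10, 1)
  seg 3: left by d4 = 9/2 → (226/5, 1)
  seg 4: right by d12 = 3/8 → (1823/40, 1)
  seg 5: down by d12 = 3/8 → (1823/40, 5/8)
  seg 6: right by d5 = 18 → (2543/40, 5/8)
  seg 7: left by d8 = 8/5 → (2479/40, 5/8)
  seg 8: up by d2 = 8 → (2479/40, 69/8)
  seg 9: right by d1 = 1 → (2519/40, 69/8)

d6 = 3/2
d7 = -177/10
d8 = 8/5
d9 = -117/10
d10 = 497/10
d11 = 1
d12 = 3/8
endpoint = (2519/40, 69/8)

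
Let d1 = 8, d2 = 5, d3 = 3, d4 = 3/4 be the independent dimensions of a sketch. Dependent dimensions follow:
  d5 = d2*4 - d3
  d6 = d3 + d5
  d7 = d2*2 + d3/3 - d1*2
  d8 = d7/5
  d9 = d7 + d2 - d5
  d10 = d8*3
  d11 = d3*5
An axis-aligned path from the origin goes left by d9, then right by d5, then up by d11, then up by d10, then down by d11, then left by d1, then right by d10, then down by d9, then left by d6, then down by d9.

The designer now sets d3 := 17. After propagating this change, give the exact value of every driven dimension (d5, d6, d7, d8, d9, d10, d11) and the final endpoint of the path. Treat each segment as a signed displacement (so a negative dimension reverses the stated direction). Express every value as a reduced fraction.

d5 = 3
d6 = 20
d7 = -1/3
d8 = -1/15
d9 = 5/3
d10 = -1/5
d11 = 85
endpoint = (-403/15, -53/15)

Apply edit: d3 := 17
  d5 = d2*4 - d3 = 3
  d6 = d3 + d5 = 20
  d7 = d2*2 + d3/3 - d1*2 = -1/3
  d8 = d7/5 = -1/15
  d9 = d7 + d2 - d5 = 5/3
  d10 = d8*3 = -1/5
  d11 = d3*5 = 85
Walk from origin (0, 0):
  seg 1: left by d9 = 5/3 → (-5/3, 0)
  seg 2: right by d5 = 3 → (4/3, 0)
  seg 3: up by d11 = 85 → (4/3, 85)
  seg 4: up by d10 = -1/5 → (4/3, 424/5)
  seg 5: down by d11 = 85 → (4/3, -1/5)
  seg 6: left by d1 = 8 → (-20/3, -1/5)
  seg 7: right by d10 = -1/5 → (-103/15, -1/5)
  seg 8: down by d9 = 5/3 → (-103/15, -28/15)
  seg 9: left by d6 = 20 → (-403/15, -28/15)
  seg 10: down by d9 = 5/3 → (-403/15, -53/15)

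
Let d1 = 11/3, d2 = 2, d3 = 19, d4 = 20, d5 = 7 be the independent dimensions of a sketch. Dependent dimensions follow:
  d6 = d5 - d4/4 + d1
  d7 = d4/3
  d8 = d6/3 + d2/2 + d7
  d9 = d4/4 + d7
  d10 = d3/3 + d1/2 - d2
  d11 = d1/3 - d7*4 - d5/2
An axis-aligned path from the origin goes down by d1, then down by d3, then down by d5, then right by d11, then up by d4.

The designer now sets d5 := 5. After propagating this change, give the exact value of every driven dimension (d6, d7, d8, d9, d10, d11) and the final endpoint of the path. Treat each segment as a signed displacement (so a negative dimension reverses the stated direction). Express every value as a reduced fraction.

d6 = 11/3
d7 = 20/3
d8 = 80/9
d9 = 35/3
d10 = 37/6
d11 = -503/18
endpoint = (-503/18, -23/3)

Apply edit: d5 := 5
  d6 = d5 - d4/4 + d1 = 11/3
  d7 = d4/3 = 20/3
  d8 = d6/3 + d2/2 + d7 = 80/9
  d9 = d4/4 + d7 = 35/3
  d10 = d3/3 + d1/2 - d2 = 37/6
  d11 = d1/3 - d7*4 - d5/2 = -503/18
Walk from origin (0, 0):
  seg 1: down by d1 = 11/3 → (0, -11/3)
  seg 2: down by d3 = 19 → (0, -68/3)
  seg 3: down by d5 = 5 → (0, -83/3)
  seg 4: right by d11 = -503/18 → (-503/18, -83/3)
  seg 5: up by d4 = 20 → (-503/18, -23/3)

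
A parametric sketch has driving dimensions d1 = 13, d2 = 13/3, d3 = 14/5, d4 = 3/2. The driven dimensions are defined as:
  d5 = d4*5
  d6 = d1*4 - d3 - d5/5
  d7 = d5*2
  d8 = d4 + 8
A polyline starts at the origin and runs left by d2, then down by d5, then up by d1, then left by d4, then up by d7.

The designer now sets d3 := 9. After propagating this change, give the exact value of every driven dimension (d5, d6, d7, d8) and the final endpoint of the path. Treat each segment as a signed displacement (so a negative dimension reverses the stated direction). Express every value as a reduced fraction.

d5 = 15/2
d6 = 83/2
d7 = 15
d8 = 19/2
endpoint = (-35/6, 41/2)

Apply edit: d3 := 9
  d5 = d4*5 = 15/2
  d6 = d1*4 - d3 - d5/5 = 83/2
  d7 = d5*2 = 15
  d8 = d4 + 8 = 19/2
Walk from origin (0, 0):
  seg 1: left by d2 = 13/3 → (-13/3, 0)
  seg 2: down by d5 = 15/2 → (-13/3, -15/2)
  seg 3: up by d1 = 13 → (-13/3, 11/2)
  seg 4: left by d4 = 3/2 → (-35/6, 11/2)
  seg 5: up by d7 = 15 → (-35/6, 41/2)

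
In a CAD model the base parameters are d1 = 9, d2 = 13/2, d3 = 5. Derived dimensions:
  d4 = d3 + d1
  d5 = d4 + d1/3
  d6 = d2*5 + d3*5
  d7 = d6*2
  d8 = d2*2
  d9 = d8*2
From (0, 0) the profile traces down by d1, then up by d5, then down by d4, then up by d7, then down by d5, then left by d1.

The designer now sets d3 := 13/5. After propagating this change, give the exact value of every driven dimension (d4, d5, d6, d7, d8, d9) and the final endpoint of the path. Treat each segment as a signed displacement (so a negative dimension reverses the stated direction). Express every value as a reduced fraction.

Apply edit: d3 := 13/5
  d4 = d3 + d1 = 58/5
  d5 = d4 + d1/3 = 73/5
  d6 = d2*5 + d3*5 = 91/2
  d7 = d6*2 = 91
  d8 = d2*2 = 13
  d9 = d8*2 = 26
Walk from origin (0, 0):
  seg 1: down by d1 = 9 → (0, -9)
  seg 2: up by d5 = 73/5 → (0, 28/5)
  seg 3: down by d4 = 58/5 → (0, -6)
  seg 4: up by d7 = 91 → (0, 85)
  seg 5: down by d5 = 73/5 → (0, 352/5)
  seg 6: left by d1 = 9 → (-9, 352/5)

d4 = 58/5
d5 = 73/5
d6 = 91/2
d7 = 91
d8 = 13
d9 = 26
endpoint = (-9, 352/5)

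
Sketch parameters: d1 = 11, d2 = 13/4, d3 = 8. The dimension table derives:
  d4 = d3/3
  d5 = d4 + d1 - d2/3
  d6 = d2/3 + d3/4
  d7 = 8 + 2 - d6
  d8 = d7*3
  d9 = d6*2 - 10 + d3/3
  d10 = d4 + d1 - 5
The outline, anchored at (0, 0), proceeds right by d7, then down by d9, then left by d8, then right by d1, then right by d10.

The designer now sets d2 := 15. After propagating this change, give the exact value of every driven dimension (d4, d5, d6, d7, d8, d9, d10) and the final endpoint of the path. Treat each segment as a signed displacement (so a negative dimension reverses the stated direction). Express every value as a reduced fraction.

Apply edit: d2 := 15
  d4 = d3/3 = 8/3
  d5 = d4 + d1 - d2/3 = 26/3
  d6 = d2/3 + d3/4 = 7
  d7 = 8 + 2 - d6 = 3
  d8 = d7*3 = 9
  d9 = d6*2 - 10 + d3/3 = 20/3
  d10 = d4 + d1 - 5 = 26/3
Walk from origin (0, 0):
  seg 1: right by d7 = 3 → (3, 0)
  seg 2: down by d9 = 20/3 → (3, -20/3)
  seg 3: left by d8 = 9 → (-6, -20/3)
  seg 4: right by d1 = 11 → (5, -20/3)
  seg 5: right by d10 = 26/3 → (41/3, -20/3)

d4 = 8/3
d5 = 26/3
d6 = 7
d7 = 3
d8 = 9
d9 = 20/3
d10 = 26/3
endpoint = (41/3, -20/3)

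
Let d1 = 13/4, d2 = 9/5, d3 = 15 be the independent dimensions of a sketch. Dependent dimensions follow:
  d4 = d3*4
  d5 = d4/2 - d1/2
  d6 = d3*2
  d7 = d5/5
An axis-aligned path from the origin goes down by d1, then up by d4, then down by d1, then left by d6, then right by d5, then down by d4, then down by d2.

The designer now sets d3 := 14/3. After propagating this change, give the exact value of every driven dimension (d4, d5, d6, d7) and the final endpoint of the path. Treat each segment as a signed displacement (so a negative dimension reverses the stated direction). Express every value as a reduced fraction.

d4 = 56/3
d5 = 185/24
d6 = 28/3
d7 = 37/24
endpoint = (-13/8, -83/10)

Apply edit: d3 := 14/3
  d4 = d3*4 = 56/3
  d5 = d4/2 - d1/2 = 185/24
  d6 = d3*2 = 28/3
  d7 = d5/5 = 37/24
Walk from origin (0, 0):
  seg 1: down by d1 = 13/4 → (0, -13/4)
  seg 2: up by d4 = 56/3 → (0, 185/12)
  seg 3: down by d1 = 13/4 → (0, 73/6)
  seg 4: left by d6 = 28/3 → (-28/3, 73/6)
  seg 5: right by d5 = 185/24 → (-13/8, 73/6)
  seg 6: down by d4 = 56/3 → (-13/8, -13/2)
  seg 7: down by d2 = 9/5 → (-13/8, -83/10)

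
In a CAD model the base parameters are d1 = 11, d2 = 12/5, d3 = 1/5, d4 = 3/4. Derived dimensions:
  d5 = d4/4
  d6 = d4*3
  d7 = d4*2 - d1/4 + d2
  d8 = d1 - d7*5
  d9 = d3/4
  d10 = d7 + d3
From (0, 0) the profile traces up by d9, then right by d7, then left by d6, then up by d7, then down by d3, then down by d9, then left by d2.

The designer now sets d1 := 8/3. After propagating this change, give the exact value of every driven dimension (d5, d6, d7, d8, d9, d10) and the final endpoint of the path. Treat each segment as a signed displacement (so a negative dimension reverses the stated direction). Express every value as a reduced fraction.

d5 = 3/16
d6 = 9/4
d7 = 97/30
d8 = -27/2
d9 = 1/20
d10 = 103/30
endpoint = (-17/12, 91/30)

Apply edit: d1 := 8/3
  d5 = d4/4 = 3/16
  d6 = d4*3 = 9/4
  d7 = d4*2 - d1/4 + d2 = 97/30
  d8 = d1 - d7*5 = -27/2
  d9 = d3/4 = 1/20
  d10 = d7 + d3 = 103/30
Walk from origin (0, 0):
  seg 1: up by d9 = 1/20 → (0, 1/20)
  seg 2: right by d7 = 97/30 → (97/30, 1/20)
  seg 3: left by d6 = 9/4 → (59/60, 1/20)
  seg 4: up by d7 = 97/30 → (59/60, 197/60)
  seg 5: down by d3 = 1/5 → (59/60, 37/12)
  seg 6: down by d9 = 1/20 → (59/60, 91/30)
  seg 7: left by d2 = 12/5 → (-17/12, 91/30)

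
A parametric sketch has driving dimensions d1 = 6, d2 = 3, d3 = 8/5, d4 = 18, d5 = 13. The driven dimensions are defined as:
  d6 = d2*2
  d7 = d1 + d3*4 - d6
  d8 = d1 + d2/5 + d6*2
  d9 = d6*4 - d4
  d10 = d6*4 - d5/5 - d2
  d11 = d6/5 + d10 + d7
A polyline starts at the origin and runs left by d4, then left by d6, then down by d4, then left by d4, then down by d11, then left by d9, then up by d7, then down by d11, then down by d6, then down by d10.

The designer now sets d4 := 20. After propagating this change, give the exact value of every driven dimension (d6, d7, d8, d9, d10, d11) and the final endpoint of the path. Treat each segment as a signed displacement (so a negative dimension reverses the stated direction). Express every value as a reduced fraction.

Apply edit: d4 := 20
  d6 = d2*2 = 6
  d7 = d1 + d3*4 - d6 = 32/5
  d8 = d1 + d2/5 + d6*2 = 93/5
  d9 = d6*4 - d4 = 4
  d10 = d6*4 - d5/5 - d2 = 92/5
  d11 = d6/5 + d10 + d7 = 26
Walk from origin (0, 0):
  seg 1: left by d4 = 20 → (-20, 0)
  seg 2: left by d6 = 6 → (-26, 0)
  seg 3: down by d4 = 20 → (-26, -20)
  seg 4: left by d4 = 20 → (-46, -20)
  seg 5: down by d11 = 26 → (-46, -46)
  seg 6: left by d9 = 4 → (-50, -46)
  seg 7: up by d7 = 32/5 → (-50, -198/5)
  seg 8: down by d11 = 26 → (-50, -328/5)
  seg 9: down by d6 = 6 → (-50, -358/5)
  seg 10: down by d10 = 92/5 → (-50, -90)

d6 = 6
d7 = 32/5
d8 = 93/5
d9 = 4
d10 = 92/5
d11 = 26
endpoint = (-50, -90)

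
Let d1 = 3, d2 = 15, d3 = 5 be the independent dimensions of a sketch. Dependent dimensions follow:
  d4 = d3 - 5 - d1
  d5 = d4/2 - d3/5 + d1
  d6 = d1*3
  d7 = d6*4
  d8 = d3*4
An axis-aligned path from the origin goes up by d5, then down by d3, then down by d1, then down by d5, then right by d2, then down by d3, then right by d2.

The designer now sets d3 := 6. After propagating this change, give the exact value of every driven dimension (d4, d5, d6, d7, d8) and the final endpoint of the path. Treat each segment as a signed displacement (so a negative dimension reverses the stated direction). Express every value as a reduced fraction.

d4 = -2
d5 = 4/5
d6 = 9
d7 = 36
d8 = 24
endpoint = (30, -15)

Apply edit: d3 := 6
  d4 = d3 - 5 - d1 = -2
  d5 = d4/2 - d3/5 + d1 = 4/5
  d6 = d1*3 = 9
  d7 = d6*4 = 36
  d8 = d3*4 = 24
Walk from origin (0, 0):
  seg 1: up by d5 = 4/5 → (0, 4/5)
  seg 2: down by d3 = 6 → (0, -26/5)
  seg 3: down by d1 = 3 → (0, -41/5)
  seg 4: down by d5 = 4/5 → (0, -9)
  seg 5: right by d2 = 15 → (15, -9)
  seg 6: down by d3 = 6 → (15, -15)
  seg 7: right by d2 = 15 → (30, -15)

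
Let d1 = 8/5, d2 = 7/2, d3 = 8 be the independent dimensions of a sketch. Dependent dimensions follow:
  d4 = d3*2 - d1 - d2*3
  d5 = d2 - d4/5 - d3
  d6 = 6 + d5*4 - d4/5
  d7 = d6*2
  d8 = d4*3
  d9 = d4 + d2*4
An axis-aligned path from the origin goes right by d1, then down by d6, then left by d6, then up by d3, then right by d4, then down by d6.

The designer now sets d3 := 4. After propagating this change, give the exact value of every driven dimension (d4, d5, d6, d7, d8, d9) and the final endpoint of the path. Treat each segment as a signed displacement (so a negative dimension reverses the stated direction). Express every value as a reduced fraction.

d4 = -41/10
d5 = 8/25
d6 = 81/10
d7 = 81/5
d8 = -123/10
d9 = 99/10
endpoint = (-53/5, -61/5)

Apply edit: d3 := 4
  d4 = d3*2 - d1 - d2*3 = -41/10
  d5 = d2 - d4/5 - d3 = 8/25
  d6 = 6 + d5*4 - d4/5 = 81/10
  d7 = d6*2 = 81/5
  d8 = d4*3 = -123/10
  d9 = d4 + d2*4 = 99/10
Walk from origin (0, 0):
  seg 1: right by d1 = 8/5 → (8/5, 0)
  seg 2: down by d6 = 81/10 → (8/5, -81/10)
  seg 3: left by d6 = 81/10 → (-13/2, -81/10)
  seg 4: up by d3 = 4 → (-13/2, -41/10)
  seg 5: right by d4 = -41/10 → (-53/5, -41/10)
  seg 6: down by d6 = 81/10 → (-53/5, -61/5)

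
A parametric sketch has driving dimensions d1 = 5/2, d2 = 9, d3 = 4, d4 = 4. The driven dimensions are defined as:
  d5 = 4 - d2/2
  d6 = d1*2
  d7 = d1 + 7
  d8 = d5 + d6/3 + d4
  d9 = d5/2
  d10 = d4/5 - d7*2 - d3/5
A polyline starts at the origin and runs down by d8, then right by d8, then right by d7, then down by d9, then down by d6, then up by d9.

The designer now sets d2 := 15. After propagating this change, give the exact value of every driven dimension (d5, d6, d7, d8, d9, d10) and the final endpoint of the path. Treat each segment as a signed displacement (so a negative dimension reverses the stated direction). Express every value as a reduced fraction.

d5 = -7/2
d6 = 5
d7 = 19/2
d8 = 13/6
d9 = -7/4
d10 = -19
endpoint = (35/3, -43/6)

Apply edit: d2 := 15
  d5 = 4 - d2/2 = -7/2
  d6 = d1*2 = 5
  d7 = d1 + 7 = 19/2
  d8 = d5 + d6/3 + d4 = 13/6
  d9 = d5/2 = -7/4
  d10 = d4/5 - d7*2 - d3/5 = -19
Walk from origin (0, 0):
  seg 1: down by d8 = 13/6 → (0, -13/6)
  seg 2: right by d8 = 13/6 → (13/6, -13/6)
  seg 3: right by d7 = 19/2 → (35/3, -13/6)
  seg 4: down by d9 = -7/4 → (35/3, -5/12)
  seg 5: down by d6 = 5 → (35/3, -65/12)
  seg 6: up by d9 = -7/4 → (35/3, -43/6)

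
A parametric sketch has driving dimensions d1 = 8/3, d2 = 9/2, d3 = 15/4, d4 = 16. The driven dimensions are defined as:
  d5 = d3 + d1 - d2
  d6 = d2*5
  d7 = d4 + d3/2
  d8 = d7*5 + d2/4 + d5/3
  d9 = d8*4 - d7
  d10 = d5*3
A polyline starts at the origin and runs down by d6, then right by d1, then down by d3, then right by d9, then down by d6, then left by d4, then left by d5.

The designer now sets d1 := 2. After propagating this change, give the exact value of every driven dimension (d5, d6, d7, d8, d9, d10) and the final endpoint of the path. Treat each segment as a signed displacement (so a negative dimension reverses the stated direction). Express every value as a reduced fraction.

d5 = 5/4
d6 = 45/2
d7 = 143/8
d8 = 1091/12
d9 = 8299/24
d10 = 15/4
endpoint = (7933/24, -195/4)

Apply edit: d1 := 2
  d5 = d3 + d1 - d2 = 5/4
  d6 = d2*5 = 45/2
  d7 = d4 + d3/2 = 143/8
  d8 = d7*5 + d2/4 + d5/3 = 1091/12
  d9 = d8*4 - d7 = 8299/24
  d10 = d5*3 = 15/4
Walk from origin (0, 0):
  seg 1: down by d6 = 45/2 → (0, -45/2)
  seg 2: right by d1 = 2 → (2, -45/2)
  seg 3: down by d3 = 15/4 → (2, -105/4)
  seg 4: right by d9 = 8299/24 → (8347/24, -105/4)
  seg 5: down by d6 = 45/2 → (8347/24, -195/4)
  seg 6: left by d4 = 16 → (7963/24, -195/4)
  seg 7: left by d5 = 5/4 → (7933/24, -195/4)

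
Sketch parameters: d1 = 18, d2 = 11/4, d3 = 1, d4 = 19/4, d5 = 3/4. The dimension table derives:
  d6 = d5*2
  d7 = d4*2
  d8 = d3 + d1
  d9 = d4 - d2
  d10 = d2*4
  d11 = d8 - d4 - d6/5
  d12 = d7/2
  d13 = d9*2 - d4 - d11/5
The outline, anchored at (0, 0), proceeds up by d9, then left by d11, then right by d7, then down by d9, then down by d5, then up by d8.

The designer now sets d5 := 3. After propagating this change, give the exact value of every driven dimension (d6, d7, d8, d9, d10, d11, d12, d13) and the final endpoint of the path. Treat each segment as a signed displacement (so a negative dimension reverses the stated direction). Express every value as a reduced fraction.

Apply edit: d5 := 3
  d6 = d5*2 = 6
  d7 = d4*2 = 19/2
  d8 = d3 + d1 = 19
  d9 = d4 - d2 = 2
  d10 = d2*4 = 11
  d11 = d8 - d4 - d6/5 = 261/20
  d12 = d7/2 = 19/4
  d13 = d9*2 - d4 - d11/5 = -84/25
Walk from origin (0, 0):
  seg 1: up by d9 = 2 → (0, 2)
  seg 2: left by d11 = 261/20 → (-261/20, 2)
  seg 3: right by d7 = 19/2 → (-71/20, 2)
  seg 4: down by d9 = 2 → (-71/20, 0)
  seg 5: down by d5 = 3 → (-71/20, -3)
  seg 6: up by d8 = 19 → (-71/20, 16)

d6 = 6
d7 = 19/2
d8 = 19
d9 = 2
d10 = 11
d11 = 261/20
d12 = 19/4
d13 = -84/25
endpoint = (-71/20, 16)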